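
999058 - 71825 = 927233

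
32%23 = 9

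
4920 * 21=103320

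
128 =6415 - 6287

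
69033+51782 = 120815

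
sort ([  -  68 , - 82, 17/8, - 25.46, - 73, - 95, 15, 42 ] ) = [ - 95, - 82, - 73, - 68, - 25.46,  17/8, 15, 42 ]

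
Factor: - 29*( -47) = 1363 = 29^1*47^1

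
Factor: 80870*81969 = 2^1*3^1*5^1*89^1*307^1*8087^1 = 6628833030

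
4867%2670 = 2197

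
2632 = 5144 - 2512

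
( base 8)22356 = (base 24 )g9m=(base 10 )9454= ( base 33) 8mg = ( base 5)300304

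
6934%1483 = 1002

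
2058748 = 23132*89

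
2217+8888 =11105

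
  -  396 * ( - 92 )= 36432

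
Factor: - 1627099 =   -  1627099^1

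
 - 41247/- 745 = 41247/745 = 55.37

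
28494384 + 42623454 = 71117838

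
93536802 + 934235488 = 1027772290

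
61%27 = 7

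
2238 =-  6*( - 373)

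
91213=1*91213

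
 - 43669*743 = - 32446067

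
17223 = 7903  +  9320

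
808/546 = 1 + 131/273  =  1.48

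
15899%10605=5294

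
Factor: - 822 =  - 2^1*3^1 * 137^1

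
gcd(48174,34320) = 6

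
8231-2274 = 5957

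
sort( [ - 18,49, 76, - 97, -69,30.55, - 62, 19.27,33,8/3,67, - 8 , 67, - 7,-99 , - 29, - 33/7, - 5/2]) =[ - 99, - 97, - 69, - 62 , - 29 , - 18, - 8, -7 , - 33/7,  -  5/2, 8/3, 19.27,30.55, 33,49,67,67,76 ] 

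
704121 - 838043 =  - 133922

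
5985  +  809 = 6794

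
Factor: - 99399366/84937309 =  - 2^1 * 3^3*11^1*167339^1* 84937309^( - 1)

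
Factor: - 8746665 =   -  3^1 * 5^1 * 389^1*1499^1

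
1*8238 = 8238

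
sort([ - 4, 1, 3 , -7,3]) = [ - 7, - 4,1, 3, 3]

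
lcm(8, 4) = 8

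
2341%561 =97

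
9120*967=8819040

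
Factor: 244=2^2*61^1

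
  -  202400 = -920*220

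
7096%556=424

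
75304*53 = 3991112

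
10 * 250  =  2500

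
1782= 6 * 297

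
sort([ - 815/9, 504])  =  [ - 815/9,504]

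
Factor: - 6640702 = -2^1*3320351^1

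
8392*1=8392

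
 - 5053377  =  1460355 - 6513732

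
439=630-191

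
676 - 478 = 198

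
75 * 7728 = 579600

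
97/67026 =97/67026 = 0.00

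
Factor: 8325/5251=3^2*5^2*37^1 * 59^( - 1 )*89^( - 1) 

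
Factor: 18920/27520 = 11/16 = 2^( - 4)*11^1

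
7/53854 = 7/53854  =  0.00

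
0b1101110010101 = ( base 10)7061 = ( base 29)8BE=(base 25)B7B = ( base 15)215b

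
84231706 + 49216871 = 133448577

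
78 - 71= 7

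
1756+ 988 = 2744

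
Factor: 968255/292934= 985/298 = 2^(  -  1)*5^1*149^( - 1 ) * 197^1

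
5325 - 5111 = 214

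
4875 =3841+1034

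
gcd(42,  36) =6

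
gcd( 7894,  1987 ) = 1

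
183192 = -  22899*(  -  8 )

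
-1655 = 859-2514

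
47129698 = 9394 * 5017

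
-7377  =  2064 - 9441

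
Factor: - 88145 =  - 5^1*17^2*61^1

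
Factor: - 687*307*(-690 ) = 2^1*3^2*5^1*23^1*229^1*307^1 = 145527210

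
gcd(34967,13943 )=73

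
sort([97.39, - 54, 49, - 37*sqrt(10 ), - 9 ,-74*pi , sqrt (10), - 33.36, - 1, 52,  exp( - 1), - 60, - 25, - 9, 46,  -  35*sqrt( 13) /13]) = [ - 74*pi, - 37*sqrt( 10), - 60, -54  ,-33.36  , - 25, - 35*sqrt(13 )/13, - 9 , - 9, - 1, exp( - 1 ), sqrt (10), 46,49, 52,97.39] 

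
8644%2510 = 1114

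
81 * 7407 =599967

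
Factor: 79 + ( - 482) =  - 403 = -13^1*31^1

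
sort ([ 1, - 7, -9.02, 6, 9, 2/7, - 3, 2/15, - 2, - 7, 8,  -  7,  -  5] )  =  [  -  9.02, - 7 , - 7 ,  -  7, - 5, - 3, - 2 , 2/15,  2/7,1, 6, 8,9]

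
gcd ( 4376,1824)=8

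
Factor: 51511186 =2^1 * 4241^1*6073^1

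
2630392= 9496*277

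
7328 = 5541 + 1787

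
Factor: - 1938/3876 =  - 2^( - 1)=- 1/2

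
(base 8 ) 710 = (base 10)456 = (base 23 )jj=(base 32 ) e8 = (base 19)150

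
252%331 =252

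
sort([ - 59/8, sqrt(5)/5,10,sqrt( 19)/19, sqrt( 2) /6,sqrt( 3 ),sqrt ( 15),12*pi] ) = [ - 59/8,sqrt(19 ) /19, sqrt(2)/6 , sqrt( 5 )/5, sqrt( 3),  sqrt( 15 ) , 10, 12*pi ] 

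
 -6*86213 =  - 517278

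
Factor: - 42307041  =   - 3^1*7^2*277^1*1039^1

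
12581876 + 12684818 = 25266694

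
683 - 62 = 621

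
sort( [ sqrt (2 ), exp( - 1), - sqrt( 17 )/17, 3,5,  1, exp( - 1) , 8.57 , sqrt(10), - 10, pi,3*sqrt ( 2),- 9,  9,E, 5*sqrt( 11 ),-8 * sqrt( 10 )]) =[ - 8*sqrt( 10 ), - 10, -9  , - sqrt( 17 )/17, exp( - 1), exp( - 1) , 1,  sqrt( 2), E  ,  3,pi,sqrt( 10 ), 3*sqrt( 2),5 , 8.57, 9, 5*sqrt( 11)]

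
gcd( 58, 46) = 2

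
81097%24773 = 6778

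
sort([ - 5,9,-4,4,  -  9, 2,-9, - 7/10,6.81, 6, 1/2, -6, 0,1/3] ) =[-9, - 9 ,-6, - 5,  -  4 , - 7/10, 0, 1/3,1/2, 2, 4, 6, 6.81, 9] 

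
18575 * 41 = 761575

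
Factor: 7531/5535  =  3^( - 3)*5^ ( - 1)*17^1*41^(-1 )*443^1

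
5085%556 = 81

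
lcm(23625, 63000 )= 189000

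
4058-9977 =-5919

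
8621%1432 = 29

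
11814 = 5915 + 5899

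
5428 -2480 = 2948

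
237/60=79/20 = 3.95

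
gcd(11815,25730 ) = 5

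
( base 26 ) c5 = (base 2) 100111101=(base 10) 317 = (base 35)92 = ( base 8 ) 475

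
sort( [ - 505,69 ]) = [ - 505 , 69] 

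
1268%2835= 1268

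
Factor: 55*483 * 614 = 16310910 = 2^1*3^1 * 5^1*7^1 * 11^1 * 23^1*307^1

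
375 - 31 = 344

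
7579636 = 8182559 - 602923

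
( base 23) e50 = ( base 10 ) 7521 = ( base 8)16541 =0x1D61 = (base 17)1907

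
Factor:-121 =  - 11^2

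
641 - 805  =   - 164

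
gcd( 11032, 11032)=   11032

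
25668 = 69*372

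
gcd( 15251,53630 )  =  1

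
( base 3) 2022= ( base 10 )62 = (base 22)2i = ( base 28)26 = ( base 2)111110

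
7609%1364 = 789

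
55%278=55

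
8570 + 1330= 9900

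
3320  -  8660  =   - 5340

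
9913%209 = 90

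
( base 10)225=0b11100001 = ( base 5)1400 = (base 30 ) 7F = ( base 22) A5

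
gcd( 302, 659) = 1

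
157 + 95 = 252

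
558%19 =7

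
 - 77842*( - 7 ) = 544894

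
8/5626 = 4/2813 = 0.00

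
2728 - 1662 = 1066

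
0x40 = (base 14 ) 48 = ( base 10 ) 64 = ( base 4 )1000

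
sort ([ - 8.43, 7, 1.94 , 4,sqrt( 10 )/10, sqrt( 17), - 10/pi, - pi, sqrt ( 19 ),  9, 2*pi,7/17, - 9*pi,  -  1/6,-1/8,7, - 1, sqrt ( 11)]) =[ - 9*pi,-8.43, - 10/pi,-pi,-1,-1/6,-1/8, sqrt ( 10)/10, 7/17,1.94, sqrt( 11 ), 4, sqrt( 17),sqrt( 19), 2*pi,7,  7, 9]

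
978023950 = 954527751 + 23496199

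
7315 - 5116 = 2199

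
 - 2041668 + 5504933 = 3463265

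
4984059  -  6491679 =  - 1507620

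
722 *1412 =1019464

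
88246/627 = 140 + 466/627= 140.74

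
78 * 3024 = 235872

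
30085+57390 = 87475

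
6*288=1728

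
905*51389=46507045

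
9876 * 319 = 3150444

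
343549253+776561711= 1120110964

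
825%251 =72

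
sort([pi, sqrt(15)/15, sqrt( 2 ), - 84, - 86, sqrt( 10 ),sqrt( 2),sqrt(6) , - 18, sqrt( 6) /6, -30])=[-86,- 84, - 30, - 18, sqrt( 15 ) /15, sqrt(6)/6,sqrt( 2 ),sqrt( 2),sqrt( 6 ), pi, sqrt (10)] 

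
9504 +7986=17490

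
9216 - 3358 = 5858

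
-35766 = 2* ( - 17883 ) 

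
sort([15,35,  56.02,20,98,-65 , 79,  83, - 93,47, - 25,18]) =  [ - 93,-65, - 25,  15, 18, 20,  35 , 47,56.02 , 79,83,98] 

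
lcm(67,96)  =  6432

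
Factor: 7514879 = 1151^1*6529^1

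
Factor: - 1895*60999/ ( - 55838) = 2^( - 1) * 3^1 * 5^1 * 379^1 * 20333^1*27919^(-1) = 115593105/55838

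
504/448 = 1 + 1/8 = 1.12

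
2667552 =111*24032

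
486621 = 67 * 7263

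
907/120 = 907/120 = 7.56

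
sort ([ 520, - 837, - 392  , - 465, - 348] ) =[ - 837, - 465,-392, - 348, 520]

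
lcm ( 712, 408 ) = 36312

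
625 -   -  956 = 1581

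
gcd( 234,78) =78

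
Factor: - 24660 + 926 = -2^1*11867^1 = - 23734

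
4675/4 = 1168 + 3/4=1168.75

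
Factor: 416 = 2^5*13^1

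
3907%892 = 339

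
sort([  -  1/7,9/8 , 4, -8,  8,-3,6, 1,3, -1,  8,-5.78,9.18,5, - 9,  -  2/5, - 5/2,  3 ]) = [ -9, - 8, - 5.78,-3, - 5/2,-1,-2/5, - 1/7,1, 9/8, 3 , 3,  4,5,6, 8,8 , 9.18] 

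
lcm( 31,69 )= 2139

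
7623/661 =11 + 352/661= 11.53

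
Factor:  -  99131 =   -  99131^1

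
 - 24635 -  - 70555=45920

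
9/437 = 9/437 = 0.02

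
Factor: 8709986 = 2^1*2063^1*2111^1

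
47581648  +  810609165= 858190813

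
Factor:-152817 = -3^1*7^1* 19^1 * 383^1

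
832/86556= 208/21639 = 0.01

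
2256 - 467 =1789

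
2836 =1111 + 1725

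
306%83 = 57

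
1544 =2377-833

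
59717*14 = 836038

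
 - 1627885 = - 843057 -784828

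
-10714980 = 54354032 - 65069012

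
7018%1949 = 1171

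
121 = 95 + 26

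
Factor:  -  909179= - 29^1*107^1 * 293^1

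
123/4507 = 123/4507 =0.03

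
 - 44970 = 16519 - 61489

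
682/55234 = 341/27617 = 0.01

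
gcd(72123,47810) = 1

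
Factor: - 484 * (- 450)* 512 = 2^12*3^2*5^2 * 11^2=111513600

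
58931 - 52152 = 6779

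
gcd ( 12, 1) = 1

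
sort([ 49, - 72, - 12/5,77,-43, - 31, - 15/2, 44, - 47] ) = [ - 72, - 47, - 43, - 31,  -  15/2, - 12/5,44,49, 77] 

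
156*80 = 12480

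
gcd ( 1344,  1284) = 12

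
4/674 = 2/337 = 0.01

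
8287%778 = 507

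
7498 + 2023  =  9521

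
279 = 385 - 106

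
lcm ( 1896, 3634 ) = 43608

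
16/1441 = 16/1441 = 0.01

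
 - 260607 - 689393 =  - 950000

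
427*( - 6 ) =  - 2562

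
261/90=2 + 9/10 = 2.90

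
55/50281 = 5/4571 = 0.00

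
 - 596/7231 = - 1 + 6635/7231 = - 0.08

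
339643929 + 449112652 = 788756581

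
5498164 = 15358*358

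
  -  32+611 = 579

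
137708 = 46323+91385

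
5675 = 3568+2107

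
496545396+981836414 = 1478381810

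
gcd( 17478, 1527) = 3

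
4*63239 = 252956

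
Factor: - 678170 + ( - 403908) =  - 2^1*659^1 * 821^1   =  - 1082078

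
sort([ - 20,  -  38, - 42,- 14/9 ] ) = [-42, - 38, - 20,-14/9]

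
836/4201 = 836/4201 = 0.20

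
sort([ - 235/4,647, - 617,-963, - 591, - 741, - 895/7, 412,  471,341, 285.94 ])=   [ - 963, - 741, - 617, - 591,-895/7, - 235/4,285.94, 341, 412 , 471, 647 ]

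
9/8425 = 9/8425 = 0.00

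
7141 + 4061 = 11202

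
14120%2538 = 1430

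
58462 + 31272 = 89734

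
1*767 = 767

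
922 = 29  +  893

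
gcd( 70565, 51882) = 1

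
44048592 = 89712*491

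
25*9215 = 230375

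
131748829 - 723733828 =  - 591984999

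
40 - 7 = 33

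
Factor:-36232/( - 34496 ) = 2^( - 3) * 7^(  -  1) * 11^(-1 ) * 647^1 = 647/616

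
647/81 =7+80/81 = 7.99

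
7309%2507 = 2295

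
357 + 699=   1056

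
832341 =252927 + 579414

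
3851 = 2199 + 1652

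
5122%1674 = 100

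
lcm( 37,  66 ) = 2442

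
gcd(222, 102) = 6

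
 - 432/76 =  - 108/19 = - 5.68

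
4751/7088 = 4751/7088 = 0.67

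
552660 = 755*732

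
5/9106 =5/9106 = 0.00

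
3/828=1/276 =0.00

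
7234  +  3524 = 10758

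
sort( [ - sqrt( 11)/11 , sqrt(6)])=[ - sqrt ( 11)/11,sqrt( 6)]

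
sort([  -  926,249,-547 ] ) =[-926,  -  547, 249 ]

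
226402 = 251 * 902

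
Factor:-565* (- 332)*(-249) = -2^2 *3^1*5^1* 83^2*113^1 =- 46707420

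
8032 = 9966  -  1934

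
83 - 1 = 82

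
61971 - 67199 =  - 5228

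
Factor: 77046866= 2^1*13^1*139^1 * 21319^1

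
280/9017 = 280/9017 = 0.03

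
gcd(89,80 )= 1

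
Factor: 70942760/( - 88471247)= - 2^3 * 5^1*7^1 * 17^( - 1 ) * 253367^1*5204191^( - 1)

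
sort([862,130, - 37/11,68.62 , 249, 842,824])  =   [ - 37/11,68.62,130,249,  824,842,862 ]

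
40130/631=40130/631 = 63.60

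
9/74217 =3/24739 = 0.00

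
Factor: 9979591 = 229^1 * 43579^1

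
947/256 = 947/256=   3.70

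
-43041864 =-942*45692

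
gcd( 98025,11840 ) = 5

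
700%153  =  88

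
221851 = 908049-686198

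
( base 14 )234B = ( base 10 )6143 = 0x17FF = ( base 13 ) 2a47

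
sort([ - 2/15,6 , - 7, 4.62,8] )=[ - 7,-2/15, 4.62, 6,8] 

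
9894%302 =230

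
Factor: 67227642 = 2^1 * 3^2*1471^1*2539^1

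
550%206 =138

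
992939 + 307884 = 1300823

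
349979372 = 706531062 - 356551690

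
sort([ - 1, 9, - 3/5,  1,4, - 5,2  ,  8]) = [ - 5, - 1, - 3/5, 1,2,4,8,9]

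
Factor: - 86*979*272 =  - 22900768 = - 2^5 * 11^1*17^1*43^1*89^1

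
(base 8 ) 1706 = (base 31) 105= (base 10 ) 966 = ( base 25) 1DG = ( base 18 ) 2hc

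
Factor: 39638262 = 2^1 * 3^1*1607^1*4111^1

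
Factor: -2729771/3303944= -2^( - 3)*7^( - 1 )*11^1*41^( - 1)*1439^( - 1 )*248161^1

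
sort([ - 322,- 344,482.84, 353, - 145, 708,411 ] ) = [  -  344, - 322, - 145,353,411,482.84,708]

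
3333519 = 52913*63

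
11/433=11/433 = 0.03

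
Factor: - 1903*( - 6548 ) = 2^2 *11^1 *173^1*1637^1 = 12460844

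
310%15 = 10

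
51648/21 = 17216/7 = 2459.43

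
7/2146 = 7/2146=0.00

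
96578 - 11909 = 84669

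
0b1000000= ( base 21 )31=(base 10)64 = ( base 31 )22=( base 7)121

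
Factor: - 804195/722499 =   -  315/283 = -3^2*5^1*7^1*283^(-1 ) 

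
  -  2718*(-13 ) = 35334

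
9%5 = 4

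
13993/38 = 13993/38=368.24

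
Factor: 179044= 2^2*17^1 * 2633^1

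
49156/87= 565 + 1/87 = 565.01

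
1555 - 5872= - 4317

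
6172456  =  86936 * 71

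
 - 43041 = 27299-70340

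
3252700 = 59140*55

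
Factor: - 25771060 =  - 2^2*5^1 * 7^2*26297^1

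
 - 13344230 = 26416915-39761145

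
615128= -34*( - 18092) 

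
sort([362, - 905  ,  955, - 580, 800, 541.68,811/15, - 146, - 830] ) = [ - 905, - 830, - 580, - 146, 811/15, 362,  541.68, 800, 955] 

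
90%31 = 28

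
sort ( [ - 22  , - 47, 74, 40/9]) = [ - 47,-22,40/9, 74 ] 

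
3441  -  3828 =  - 387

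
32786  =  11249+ 21537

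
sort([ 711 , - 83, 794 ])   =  [ - 83, 711,794]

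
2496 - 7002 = -4506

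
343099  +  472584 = 815683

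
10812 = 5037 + 5775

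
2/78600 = 1/39300 = 0.00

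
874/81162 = 437/40581 =0.01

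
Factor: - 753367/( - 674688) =2^( - 7 )*3^( - 1 )*  7^( - 1)*251^( - 1 ) * 753367^1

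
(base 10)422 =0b110100110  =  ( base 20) 112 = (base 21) K2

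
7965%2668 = 2629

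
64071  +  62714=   126785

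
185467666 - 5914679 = 179552987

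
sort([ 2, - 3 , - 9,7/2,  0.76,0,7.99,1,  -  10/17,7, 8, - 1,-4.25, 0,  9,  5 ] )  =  [- 9, - 4.25, -3 , - 1, - 10/17,0,0,0.76,1, 2,7/2,5 , 7,7.99, 8,9]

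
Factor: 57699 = 3^3 * 2137^1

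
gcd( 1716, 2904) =132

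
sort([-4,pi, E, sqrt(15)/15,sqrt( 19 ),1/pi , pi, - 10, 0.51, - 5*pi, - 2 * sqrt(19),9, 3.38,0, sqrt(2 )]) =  [ - 5*pi ,-10, - 2*sqrt(19 ),  -  4, 0 , sqrt(15)/15, 1/pi,  0.51,sqrt( 2 ),E , pi, pi,3.38, sqrt( 19 ), 9] 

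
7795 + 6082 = 13877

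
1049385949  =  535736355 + 513649594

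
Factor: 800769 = 3^1*293^1* 911^1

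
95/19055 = 19/3811 = 0.00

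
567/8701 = 81/1243 = 0.07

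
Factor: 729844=2^2*17^1*10733^1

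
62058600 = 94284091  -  32225491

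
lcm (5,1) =5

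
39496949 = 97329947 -57832998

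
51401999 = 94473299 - 43071300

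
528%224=80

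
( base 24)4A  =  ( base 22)4I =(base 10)106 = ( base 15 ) 71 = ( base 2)1101010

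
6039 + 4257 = 10296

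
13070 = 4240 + 8830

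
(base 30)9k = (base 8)442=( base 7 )563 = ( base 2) 100100010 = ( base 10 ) 290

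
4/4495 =4/4495 = 0.00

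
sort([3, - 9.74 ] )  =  [-9.74 , 3 ]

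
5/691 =5/691 =0.01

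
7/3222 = 7/3222=0.00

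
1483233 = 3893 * 381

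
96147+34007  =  130154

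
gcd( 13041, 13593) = 69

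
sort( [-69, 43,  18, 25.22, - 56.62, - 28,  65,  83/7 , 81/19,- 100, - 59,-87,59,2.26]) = [ - 100, - 87,  -  69, - 59, - 56.62, - 28,  2.26,81/19,83/7, 18 , 25.22,43,59,65] 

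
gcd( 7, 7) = 7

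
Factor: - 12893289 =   -  3^1*4297763^1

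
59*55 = 3245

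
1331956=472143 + 859813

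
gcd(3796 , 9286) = 2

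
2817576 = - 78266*( - 36 )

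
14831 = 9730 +5101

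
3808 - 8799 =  - 4991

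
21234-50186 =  - 28952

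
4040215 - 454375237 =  - 450335022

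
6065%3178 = 2887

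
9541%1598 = 1551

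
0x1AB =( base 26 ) gb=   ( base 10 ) 427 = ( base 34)cj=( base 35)C7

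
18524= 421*44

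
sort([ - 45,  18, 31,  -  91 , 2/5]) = [-91, - 45,2/5, 18 , 31]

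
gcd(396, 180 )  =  36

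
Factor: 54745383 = 3^1*7^1*11^1*236993^1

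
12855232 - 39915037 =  - 27059805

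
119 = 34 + 85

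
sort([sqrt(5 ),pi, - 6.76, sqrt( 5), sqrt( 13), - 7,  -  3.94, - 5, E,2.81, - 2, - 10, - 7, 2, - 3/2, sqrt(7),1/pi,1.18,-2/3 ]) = [ - 10, - 7, - 7, - 6.76, - 5, - 3.94, - 2, - 3/2, - 2/3 , 1/pi, 1.18,2, sqrt(5 ) , sqrt( 5),sqrt( 7 ),E,2.81, pi,sqrt(13) ] 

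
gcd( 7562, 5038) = 2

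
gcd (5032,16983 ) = 629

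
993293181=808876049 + 184417132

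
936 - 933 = 3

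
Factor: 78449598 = 2^1*3^2*4358311^1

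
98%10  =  8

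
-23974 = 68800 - 92774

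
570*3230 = 1841100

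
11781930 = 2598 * 4535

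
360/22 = 16 + 4/11=16.36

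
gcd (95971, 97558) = 1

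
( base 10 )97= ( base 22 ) 49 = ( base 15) 67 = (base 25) 3m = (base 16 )61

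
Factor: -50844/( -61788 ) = 223/271 =223^1 * 271^(  -  1)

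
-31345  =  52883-84228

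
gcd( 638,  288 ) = 2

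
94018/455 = 206 + 288/455= 206.63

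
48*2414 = 115872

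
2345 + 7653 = 9998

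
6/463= 6/463 = 0.01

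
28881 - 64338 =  - 35457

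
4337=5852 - 1515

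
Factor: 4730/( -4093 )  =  -2^1*5^1*11^1*43^1*4093^( - 1 )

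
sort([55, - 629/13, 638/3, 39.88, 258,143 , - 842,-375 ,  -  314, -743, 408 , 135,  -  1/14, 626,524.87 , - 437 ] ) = [  -  842,-743, - 437,  -  375, - 314, - 629/13,-1/14, 39.88, 55, 135, 143, 638/3,258, 408, 524.87 , 626] 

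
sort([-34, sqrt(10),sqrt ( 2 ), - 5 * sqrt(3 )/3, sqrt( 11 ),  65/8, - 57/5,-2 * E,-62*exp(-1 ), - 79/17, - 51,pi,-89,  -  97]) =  [ - 97, - 89,  -  51,-34,-62*exp( - 1 ), -57/5, - 2 * E, - 79/17,-5 * sqrt ( 3 )/3,sqrt(2 ), pi,sqrt(10), sqrt( 11 ), 65/8 ] 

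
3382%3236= 146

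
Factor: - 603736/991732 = - 21562/35419 =- 2^1*10781^1*35419^(-1) 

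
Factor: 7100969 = 29^1 * 244861^1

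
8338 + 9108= 17446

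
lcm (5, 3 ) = 15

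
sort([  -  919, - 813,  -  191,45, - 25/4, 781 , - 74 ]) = [ - 919, - 813,  -  191, - 74,-25/4 , 45, 781 ] 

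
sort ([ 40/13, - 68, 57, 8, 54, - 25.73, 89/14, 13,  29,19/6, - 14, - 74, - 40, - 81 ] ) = [ - 81, - 74 , - 68,-40 ,-25.73, - 14,40/13,19/6, 89/14, 8, 13, 29,54,57] 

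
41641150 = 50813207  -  9172057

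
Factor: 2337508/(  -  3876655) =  - 2^2* 5^( - 1 ) * 271^ ( - 1 ) * 2861^( - 1)*584377^1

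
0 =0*63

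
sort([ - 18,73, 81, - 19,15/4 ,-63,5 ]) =[ - 63,- 19,  -  18, 15/4, 5,  73, 81 ]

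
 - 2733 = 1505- 4238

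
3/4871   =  3/4871= 0.00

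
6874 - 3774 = 3100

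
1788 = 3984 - 2196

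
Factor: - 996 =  - 2^2*3^1*83^1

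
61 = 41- - 20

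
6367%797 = 788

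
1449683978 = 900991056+548692922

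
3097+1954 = 5051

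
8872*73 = 647656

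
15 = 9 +6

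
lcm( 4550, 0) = 0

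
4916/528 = 1229/132 = 9.31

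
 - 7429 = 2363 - 9792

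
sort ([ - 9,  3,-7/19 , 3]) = [-9, - 7/19, 3,3 ]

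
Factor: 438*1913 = 837894 = 2^1*3^1*73^1 * 1913^1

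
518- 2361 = - 1843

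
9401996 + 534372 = 9936368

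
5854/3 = 1951  +  1/3 = 1951.33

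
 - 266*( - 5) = 1330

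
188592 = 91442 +97150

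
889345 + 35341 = 924686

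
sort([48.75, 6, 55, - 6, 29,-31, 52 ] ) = [-31, - 6, 6,29, 48.75, 52, 55]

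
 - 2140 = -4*535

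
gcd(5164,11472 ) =4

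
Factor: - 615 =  - 3^1*5^1*41^1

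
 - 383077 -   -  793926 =410849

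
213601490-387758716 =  - 174157226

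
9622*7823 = 75272906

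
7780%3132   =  1516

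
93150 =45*2070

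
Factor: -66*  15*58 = - 57420 = -2^2*3^2*5^1*11^1*29^1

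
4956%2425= 106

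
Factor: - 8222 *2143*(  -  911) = 2^1*911^1*2143^1 *4111^1  =  16051588606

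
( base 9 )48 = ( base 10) 44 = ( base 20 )24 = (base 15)2e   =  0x2c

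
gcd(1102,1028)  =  2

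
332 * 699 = 232068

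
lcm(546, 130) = 2730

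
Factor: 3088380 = 2^2*3^1*5^1*51473^1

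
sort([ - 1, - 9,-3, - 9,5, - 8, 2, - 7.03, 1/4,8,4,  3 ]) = [ - 9, - 9, - 8, - 7.03, - 3, - 1, 1/4, 2,3,4,  5, 8]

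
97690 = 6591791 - 6494101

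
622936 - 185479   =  437457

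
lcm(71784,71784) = 71784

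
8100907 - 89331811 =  - 81230904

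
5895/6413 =5895/6413= 0.92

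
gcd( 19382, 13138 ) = 2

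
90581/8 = 11322 + 5/8 = 11322.62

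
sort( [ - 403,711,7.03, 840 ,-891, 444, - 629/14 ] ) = [  -  891 ,-403,  -  629/14, 7.03, 444,711,840] 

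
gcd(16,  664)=8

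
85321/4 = 85321/4= 21330.25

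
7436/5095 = 7436/5095=1.46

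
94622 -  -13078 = 107700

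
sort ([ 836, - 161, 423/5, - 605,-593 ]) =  [-605,-593,-161, 423/5 , 836]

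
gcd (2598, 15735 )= 3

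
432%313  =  119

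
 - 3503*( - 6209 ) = 21750127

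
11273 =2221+9052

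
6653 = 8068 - 1415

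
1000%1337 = 1000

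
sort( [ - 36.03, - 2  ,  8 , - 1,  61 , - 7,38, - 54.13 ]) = [ - 54.13, - 36.03  , - 7, - 2, - 1, 8,38,  61]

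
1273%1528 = 1273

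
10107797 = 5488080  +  4619717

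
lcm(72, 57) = 1368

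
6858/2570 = 3429/1285 = 2.67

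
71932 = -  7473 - - 79405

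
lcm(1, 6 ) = 6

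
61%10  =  1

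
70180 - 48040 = 22140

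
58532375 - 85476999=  - 26944624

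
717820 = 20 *35891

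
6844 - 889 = 5955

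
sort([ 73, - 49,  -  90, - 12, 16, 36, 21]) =[ - 90,-49, - 12,16,21,36  ,  73]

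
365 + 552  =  917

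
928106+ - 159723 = 768383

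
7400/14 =3700/7 = 528.57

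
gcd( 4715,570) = 5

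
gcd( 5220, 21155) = 5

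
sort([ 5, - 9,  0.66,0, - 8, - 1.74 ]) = [ - 9, - 8, - 1.74,0,  0.66,5 ]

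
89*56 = 4984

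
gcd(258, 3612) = 258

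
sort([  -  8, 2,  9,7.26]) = [ - 8,2, 7.26,  9]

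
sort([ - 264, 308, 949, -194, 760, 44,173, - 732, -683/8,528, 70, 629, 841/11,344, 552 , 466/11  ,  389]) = [-732, - 264, - 194, - 683/8, 466/11, 44, 70, 841/11,173,  308, 344, 389, 528,552, 629, 760,949]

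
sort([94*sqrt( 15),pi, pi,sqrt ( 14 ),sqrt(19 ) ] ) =[pi,pi,sqrt( 14), sqrt(19), 94 *sqrt( 15) ]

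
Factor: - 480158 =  - 2^1 *7^1*34297^1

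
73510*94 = 6909940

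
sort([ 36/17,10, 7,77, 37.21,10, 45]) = [ 36/17, 7,10, 10,37.21,45 , 77]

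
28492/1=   28492 = 28492.00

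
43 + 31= 74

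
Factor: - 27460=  - 2^2*5^1*1373^1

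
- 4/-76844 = 1/19211 = 0.00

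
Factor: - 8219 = -8219^1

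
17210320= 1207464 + 16002856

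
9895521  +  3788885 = 13684406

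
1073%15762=1073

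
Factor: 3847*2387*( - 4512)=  - 2^5*3^1*7^1*11^1 * 31^1 * 47^1*3847^1= - 41432743968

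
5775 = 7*825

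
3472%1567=338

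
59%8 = 3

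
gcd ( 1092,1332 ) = 12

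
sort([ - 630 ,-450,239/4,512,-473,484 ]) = [ -630,  -  473 ,-450, 239/4,484 , 512]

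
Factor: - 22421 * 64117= - 7^1 * 97^1 *661^1*3203^1= -1437567257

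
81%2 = 1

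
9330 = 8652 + 678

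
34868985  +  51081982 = 85950967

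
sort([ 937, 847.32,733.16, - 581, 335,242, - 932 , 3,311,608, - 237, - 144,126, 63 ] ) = [ - 932, - 581,-237 ,  -  144,3,63, 126,242,311,335, 608,733.16, 847.32,  937]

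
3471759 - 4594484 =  - 1122725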